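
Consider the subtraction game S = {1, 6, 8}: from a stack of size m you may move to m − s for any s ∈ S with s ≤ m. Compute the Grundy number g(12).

1

Grundy values for subtraction set {1, 6, 8}:
g(0) = mex{} = 0
g(1) = mex{0} = 1
g(2) = mex{1} = 0
g(3) = mex{0} = 1
g(4) = mex{1} = 0
g(5) = mex{0} = 1
g(6) = mex{0,1} = 2
g(7) = mex{1,2} = 0
g(8) = mex{0} = 1
g(9) = mex{1} = 0
g(10) = mex{0} = 1
g(11) = mex{1} = 0
g(12) = mex{0,2} = 1
So g(12) = 1.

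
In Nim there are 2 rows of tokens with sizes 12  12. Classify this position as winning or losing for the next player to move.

Losing position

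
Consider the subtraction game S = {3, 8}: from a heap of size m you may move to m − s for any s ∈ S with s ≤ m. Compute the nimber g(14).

1

Build the Grundy sequence with g(k) = mex{g(k−s) : s ∈ {3, 8}, s ≤ k}:
k:     0  1  2  3  4  5  6  7  8  9 10 11 12 13 14
g(k):  0  0  0  1  1  1  0  0  2  1  1  0  0  0  1
So g(14) = 1.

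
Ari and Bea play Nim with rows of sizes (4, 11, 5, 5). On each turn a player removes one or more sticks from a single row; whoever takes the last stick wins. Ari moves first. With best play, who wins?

Ari wins

Bitwise XOR of the heap sizes:
  0100  (4)
  1011  (11)
  0101  (5)
  0101  (5)
  ----
  1111  (15)
The nim-sum is 15 ≠ 0, so this is an N-position: the player to move can win; Ari has a winning move.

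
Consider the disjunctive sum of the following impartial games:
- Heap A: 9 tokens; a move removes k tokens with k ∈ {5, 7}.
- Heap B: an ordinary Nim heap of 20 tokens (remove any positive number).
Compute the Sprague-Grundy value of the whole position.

21

For heap A, compute g(0), g(1), … with moves {5, 7}:
k:     0  1  2  3  4  5  6  7  8  9
g(k):  0  0  0  0  0  1  1  1  1  1
So g(9) = 1.
Heap B is a plain Nim heap of size 20, so its Grundy value is 20.
By the Sprague-Grundy theorem, the Grundy value of a sum of independent games is the XOR of the component values.
Combined value = 1 XOR 20 = 21.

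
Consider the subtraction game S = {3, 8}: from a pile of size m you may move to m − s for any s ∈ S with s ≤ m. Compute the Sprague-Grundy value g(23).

Compute g(0), g(1), … for moves {3, 8}:
k:     0  1  2  3  4  5  6  7  8  9 10 11 12 13 14 15 16 17 18 19 20 21 22 23
g(k):  0  0  0  1  1  1  0  0  2  1  1  0  0  0  1  1  1  0  0  2  1  1  0  0
So g(23) = 0.

0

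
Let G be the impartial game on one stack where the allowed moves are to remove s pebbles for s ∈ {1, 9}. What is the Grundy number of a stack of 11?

1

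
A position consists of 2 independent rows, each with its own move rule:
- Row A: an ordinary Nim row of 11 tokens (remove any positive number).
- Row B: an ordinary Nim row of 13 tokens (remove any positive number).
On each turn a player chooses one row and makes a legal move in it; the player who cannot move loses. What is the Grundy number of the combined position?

Row A is a plain Nim row of size 11, so its Grundy value is 11.
Row B is a plain Nim row of size 13, so its Grundy value is 13.
By the Sprague-Grundy theorem, the Grundy value of a sum of independent games is the XOR of the component values.
Combined value = 11 XOR 13 = 6.

6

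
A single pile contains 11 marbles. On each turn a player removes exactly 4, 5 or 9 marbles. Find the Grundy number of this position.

2

Grundy values for subtraction set {4, 5, 9}:
g(0) = mex{} = 0
g(1) = mex{} = 0
g(2) = mex{} = 0
g(3) = mex{} = 0
g(4) = mex{0} = 1
g(5) = mex{0} = 1
g(6) = mex{0} = 1
g(7) = mex{0} = 1
g(8) = mex{0,1} = 2
g(9) = mex{0,1} = 2
g(10) = mex{0,1} = 2
g(11) = mex{0,1} = 2
So g(11) = 2.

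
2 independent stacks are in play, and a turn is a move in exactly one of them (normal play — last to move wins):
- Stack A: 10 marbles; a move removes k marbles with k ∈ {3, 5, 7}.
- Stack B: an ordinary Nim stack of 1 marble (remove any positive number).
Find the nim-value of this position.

1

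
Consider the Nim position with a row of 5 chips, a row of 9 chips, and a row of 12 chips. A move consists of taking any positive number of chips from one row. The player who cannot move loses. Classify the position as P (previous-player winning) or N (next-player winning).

P-position

Bitwise XOR of the heap sizes:
  0101  (5)
  1001  (9)
  1100  (12)
  ----
  0000  (0)
The nim-sum is 0, so this is a P-position: the player to move is in a losing position under optimal play.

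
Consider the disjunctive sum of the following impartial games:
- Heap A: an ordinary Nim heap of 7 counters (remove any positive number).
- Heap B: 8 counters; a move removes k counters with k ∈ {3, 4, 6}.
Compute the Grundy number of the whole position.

Heap A is a plain Nim heap of size 7, so its Grundy value is 7.
Build the Grundy sequence for heap B with g(k) = mex{g(k−s) : s ∈ {3, 4, 6}, s ≤ k}:
k:     0  1  2  3  4  5  6  7  8
g(k):  0  0  0  1  1  1  2  2  2
So g(8) = 2.
By the Sprague-Grundy theorem, the Grundy value of a sum of independent games is the XOR of the component values.
Combined value = 7 ⊕ 2 = 5.

5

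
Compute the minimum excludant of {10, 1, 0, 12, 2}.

The values 0, 1, 2 are all present; 3 is the first non-negative integer missing from the set.

3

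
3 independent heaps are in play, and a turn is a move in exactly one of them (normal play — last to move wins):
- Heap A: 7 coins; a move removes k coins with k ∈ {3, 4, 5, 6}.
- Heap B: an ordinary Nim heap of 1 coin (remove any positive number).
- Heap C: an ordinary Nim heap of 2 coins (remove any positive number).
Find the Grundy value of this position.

Grundy values for heap A (subtraction set {3, 4, 5, 6}):
g(0) = mex{} = 0
g(1) = mex{} = 0
g(2) = mex{} = 0
g(3) = mex{0} = 1
g(4) = mex{0} = 1
g(5) = mex{0} = 1
g(6) = mex{0,1} = 2
g(7) = mex{0,1} = 2
So g(7) = 2.
Heap B is a plain Nim heap of size 1, so its Grundy value is 1.
Heap C is a plain Nim heap of size 2, so its Grundy value is 2.
By the Sprague-Grundy theorem, the Grundy value of a sum of independent games is the XOR of the component values.
Combined value = 2 ⊕ 1 ⊕ 2 = 1.

1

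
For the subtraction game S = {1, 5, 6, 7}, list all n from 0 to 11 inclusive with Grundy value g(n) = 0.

Grundy values for subtraction set {1, 5, 6, 7}:
g(0) = mex{} = 0
g(1) = mex{0} = 1
g(2) = mex{1} = 0
g(3) = mex{0} = 1
g(4) = mex{1} = 0
g(5) = mex{0} = 1
g(6) = mex{0,1} = 2
g(7) = mex{0,1,2} = 3
g(8) = mex{0,1,3} = 2
g(9) = mex{0,1,2} = 3
g(10) = mex{0,1,3} = 2
g(11) = mex{0,1,2} = 3
The P-positions (g = 0) in 0..11 are 0, 2, 4.

0, 2, 4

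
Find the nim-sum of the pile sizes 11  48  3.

56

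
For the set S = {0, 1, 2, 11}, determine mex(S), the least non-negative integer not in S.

3

The values 0, 1, 2 are all present; 3 is the first non-negative integer missing from the set.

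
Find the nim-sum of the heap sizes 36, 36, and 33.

Compute the nim-sum pairwise:
36 ⊕ 36 = 0
0 ⊕ 33 = 33

33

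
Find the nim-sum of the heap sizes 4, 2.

Nim-sum: 4 XOR 2 = 6.

6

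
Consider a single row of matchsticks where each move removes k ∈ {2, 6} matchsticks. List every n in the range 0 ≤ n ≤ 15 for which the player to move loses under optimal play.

0, 1, 4, 5, 8, 9, 12, 13

Build the Grundy sequence with g(k) = mex{g(k−s) : s ∈ {2, 6}, s ≤ k}:
k:     0  1  2  3  4  5  6  7  8  9 10 11 12 13 14 15
g(k):  0  0  1  1  0  0  1  1  0  0  1  1  0  0  1  1
The P-positions (g = 0) in 0..15 are 0, 1, 4, 5, 8, 9, 12, 13.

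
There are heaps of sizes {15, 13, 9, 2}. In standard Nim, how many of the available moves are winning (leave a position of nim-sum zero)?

3

Compute the nim-sum pairwise:
15 ^ 13 = 2
2 ^ 9 = 11
11 ^ 2 = 9
The overall nim-sum is X = 9. A heap of size p has a winning move iff p XOR X < p (reduce it to p XOR X).
  15: 15 XOR 9 = 6 < 15 — winning move (to 6).
  13: 13 XOR 9 = 4 < 13 — winning move (to 4).
  9: 9 XOR 9 = 0 < 9 — winning move (to 0).
  2: 2 XOR 9 = 11 ≥ 2 — no move.
That gives 3 winning moves.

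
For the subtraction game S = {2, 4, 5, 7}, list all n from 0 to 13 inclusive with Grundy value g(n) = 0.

Compute g(0), g(1), … for moves {2, 4, 5, 7}:
g(0) = mex{} = 0
g(1) = mex{} = 0
g(2) = mex{0} = 1
g(3) = mex{0} = 1
g(4) = mex{0,1} = 2
g(5) = mex{0,1} = 2
g(6) = mex{0,1,2} = 3
g(7) = mex{0,1,2} = 3
g(8) = mex{0,1,2,3} = 4
g(9) = mex{1,2,3} = 0
g(10) = mex{1,2,3,4} = 0
g(11) = mex{0,2,3} = 1
g(12) = mex{0,2,3,4} = 1
g(13) = mex{0,1,3,4} = 2
The P-positions (g = 0) in 0..13 are 0, 1, 9, 10.

0, 1, 9, 10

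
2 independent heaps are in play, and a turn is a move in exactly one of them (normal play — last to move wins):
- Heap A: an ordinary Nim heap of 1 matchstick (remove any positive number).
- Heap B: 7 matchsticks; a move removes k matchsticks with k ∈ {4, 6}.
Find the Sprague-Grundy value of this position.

Heap A is a plain Nim heap of size 1, so its Grundy value is 1.
For heap B, compute g(0), g(1), … with moves {4, 6}:
g(0) = mex{} = 0
g(1) = mex{} = 0
g(2) = mex{} = 0
g(3) = mex{} = 0
g(4) = mex{0} = 1
g(5) = mex{0} = 1
g(6) = mex{0} = 1
g(7) = mex{0} = 1
So g(7) = 1.
The value of a disjunctive sum is the nim-sum of the parts.
Combined value = 1 XOR 1 = 0.

0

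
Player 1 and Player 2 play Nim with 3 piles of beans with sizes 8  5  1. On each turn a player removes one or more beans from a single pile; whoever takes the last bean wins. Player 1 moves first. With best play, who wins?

Player 1 wins

Write each in binary and XOR column by column:
  1000  (8)
  0101  (5)
  0001  (1)
  ----
  1100  (12)
The nim-sum is 12 ≠ 0, so this is an N-position: the player to move can win; Player 1 has a winning move.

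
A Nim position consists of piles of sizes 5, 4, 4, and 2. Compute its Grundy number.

Nim-sum: 5 XOR 4 XOR 4 XOR 2 = 7.

7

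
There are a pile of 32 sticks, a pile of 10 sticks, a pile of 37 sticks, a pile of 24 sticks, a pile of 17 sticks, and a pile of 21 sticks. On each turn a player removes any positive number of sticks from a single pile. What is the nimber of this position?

Bitwise XOR of the heap sizes:
  100000  (32)
  001010  (10)
  100101  (37)
  011000  (24)
  010001  (17)
  010101  (21)
  ------
  010011  (19)

19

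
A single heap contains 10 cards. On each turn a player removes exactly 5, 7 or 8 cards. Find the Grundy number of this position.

Grundy values for subtraction set {5, 7, 8}:
k:     0  1  2  3  4  5  6  7  8  9 10
g(k):  0  0  0  0  0  1  1  1  1  1  2
So g(10) = 2.

2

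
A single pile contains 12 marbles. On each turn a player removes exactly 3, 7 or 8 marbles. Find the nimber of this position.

Compute g(0), g(1), … for moves {3, 7, 8}:
k:     0  1  2  3  4  5  6  7  8  9 10 11 12
g(k):  0  0  0  1  1  1  0  2  2  1  3  0  0
So g(12) = 0.

0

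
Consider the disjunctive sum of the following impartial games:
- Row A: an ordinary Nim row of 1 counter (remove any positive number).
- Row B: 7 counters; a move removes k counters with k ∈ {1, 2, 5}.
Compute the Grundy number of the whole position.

0

Row A is a plain Nim row of size 1, so its Grundy value is 1.
Build the Grundy sequence for row B with g(k) = mex{g(k−s) : s ∈ {1, 2, 5}, s ≤ k}:
g(0) = mex{} = 0
g(1) = mex{0} = 1
g(2) = mex{0,1} = 2
g(3) = mex{1,2} = 0
g(4) = mex{0,2} = 1
g(5) = mex{0,1} = 2
g(6) = mex{1,2} = 0
g(7) = mex{0,2} = 1
So g(7) = 1.
By the Sprague-Grundy theorem, the Grundy value of a sum of independent games is the XOR of the component values.
Combined value = 1 XOR 1 = 0.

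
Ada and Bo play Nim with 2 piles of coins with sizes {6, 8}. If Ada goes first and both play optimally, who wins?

Write each in binary and XOR column by column:
  0110  (6)
  1000  (8)
  ----
  1110  (14)
The nim-sum is 14 ≠ 0, so this is an N-position: the player to move can win; Ada has a winning move.

Ada wins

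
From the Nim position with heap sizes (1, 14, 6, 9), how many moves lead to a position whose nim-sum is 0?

0

Nim-sum: 1 XOR 14 XOR 6 XOR 9 = 0.
The nim-sum is already 0, so every move leaves a nonzero nim-sum — there are no winning moves.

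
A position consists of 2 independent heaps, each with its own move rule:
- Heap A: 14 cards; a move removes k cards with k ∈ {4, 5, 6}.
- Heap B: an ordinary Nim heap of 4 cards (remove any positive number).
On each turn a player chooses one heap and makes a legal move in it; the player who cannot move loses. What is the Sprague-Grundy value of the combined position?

5

For heap A, compute g(0), g(1), … with moves {4, 5, 6}:
g(0) = mex{} = 0
g(1) = mex{} = 0
g(2) = mex{} = 0
g(3) = mex{} = 0
g(4) = mex{0} = 1
g(5) = mex{0} = 1
g(6) = mex{0} = 1
g(7) = mex{0} = 1
g(8) = mex{0,1} = 2
g(9) = mex{0,1} = 2
g(10) = mex{1} = 0
g(11) = mex{1} = 0
g(12) = mex{1,2} = 0
g(13) = mex{1,2} = 0
g(14) = mex{0,2} = 1
So g(14) = 1.
Heap B is a plain Nim heap of size 4, so its Grundy value is 4.
By the Sprague-Grundy theorem, the Grundy value of a sum of independent games is the XOR of the component values.
Combined value = 1 XOR 4 = 5.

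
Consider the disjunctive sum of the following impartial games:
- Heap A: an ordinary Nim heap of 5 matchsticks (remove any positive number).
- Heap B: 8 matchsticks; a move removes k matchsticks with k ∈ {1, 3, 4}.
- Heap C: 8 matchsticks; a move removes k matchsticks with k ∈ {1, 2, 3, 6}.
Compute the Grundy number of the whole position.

Heap A is a plain Nim heap of size 5, so its Grundy value is 5.
Grundy values for heap B (subtraction set {1, 3, 4}):
g(0) = mex{} = 0
g(1) = mex{0} = 1
g(2) = mex{1} = 0
g(3) = mex{0} = 1
g(4) = mex{0,1} = 2
g(5) = mex{0,1,2} = 3
g(6) = mex{0,1,3} = 2
g(7) = mex{1,2} = 0
g(8) = mex{0,2,3} = 1
So g(8) = 1.
Build the Grundy sequence for heap C with g(k) = mex{g(k−s) : s ∈ {1, 2, 3, 6}, s ≤ k}:
k:     0  1  2  3  4  5  6  7  8
g(k):  0  1  2  3  0  1  2  3  0
So g(8) = 0.
By the Sprague-Grundy theorem, the Grundy value of a sum of independent games is the XOR of the component values.
Combined value = 5 XOR 1 XOR 0 = 4.

4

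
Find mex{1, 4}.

0

0 is not in the set, so the mex is 0.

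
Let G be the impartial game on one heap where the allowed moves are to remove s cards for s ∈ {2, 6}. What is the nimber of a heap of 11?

1

Build the Grundy sequence with g(k) = mex{g(k−s) : s ∈ {2, 6}, s ≤ k}:
g(0) = mex{} = 0
g(1) = mex{} = 0
g(2) = mex{0} = 1
g(3) = mex{0} = 1
g(4) = mex{1} = 0
g(5) = mex{1} = 0
g(6) = mex{0} = 1
g(7) = mex{0} = 1
g(8) = mex{1} = 0
g(9) = mex{1} = 0
g(10) = mex{0} = 1
g(11) = mex{0} = 1
So g(11) = 1.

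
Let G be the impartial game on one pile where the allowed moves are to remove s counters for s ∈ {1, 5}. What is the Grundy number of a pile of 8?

Build the Grundy sequence with g(k) = mex{g(k−s) : s ∈ {1, 5}, s ≤ k}:
g(0) = mex{} = 0
g(1) = mex{0} = 1
g(2) = mex{1} = 0
g(3) = mex{0} = 1
g(4) = mex{1} = 0
g(5) = mex{0} = 1
g(6) = mex{1} = 0
g(7) = mex{0} = 1
g(8) = mex{1} = 0
So g(8) = 0.

0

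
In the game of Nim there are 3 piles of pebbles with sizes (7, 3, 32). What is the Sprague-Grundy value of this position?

Compute the nim-sum pairwise:
7 XOR 3 = 4
4 XOR 32 = 36

36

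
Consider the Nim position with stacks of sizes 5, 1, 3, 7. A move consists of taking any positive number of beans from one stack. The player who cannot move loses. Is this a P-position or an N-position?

Write each in binary and XOR column by column:
  101  (5)
  001  (1)
  011  (3)
  111  (7)
  ---
  000  (0)
The nim-sum is 0, so this is a P-position: the player to move is in a losing position under optimal play.

P-position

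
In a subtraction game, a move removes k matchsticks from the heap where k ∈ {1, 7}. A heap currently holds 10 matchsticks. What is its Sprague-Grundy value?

Grundy values for subtraction set {1, 7}:
k:     0  1  2  3  4  5  6  7  8  9 10
g(k):  0  1  0  1  0  1  0  1  0  1  0
So g(10) = 0.

0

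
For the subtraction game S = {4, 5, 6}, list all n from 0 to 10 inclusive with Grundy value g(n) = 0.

Grundy values for subtraction set {4, 5, 6}:
g(0) = mex{} = 0
g(1) = mex{} = 0
g(2) = mex{} = 0
g(3) = mex{} = 0
g(4) = mex{0} = 1
g(5) = mex{0} = 1
g(6) = mex{0} = 1
g(7) = mex{0} = 1
g(8) = mex{0,1} = 2
g(9) = mex{0,1} = 2
g(10) = mex{1} = 0
The P-positions (g = 0) in 0..10 are 0, 1, 2, 3, 10.

0, 1, 2, 3, 10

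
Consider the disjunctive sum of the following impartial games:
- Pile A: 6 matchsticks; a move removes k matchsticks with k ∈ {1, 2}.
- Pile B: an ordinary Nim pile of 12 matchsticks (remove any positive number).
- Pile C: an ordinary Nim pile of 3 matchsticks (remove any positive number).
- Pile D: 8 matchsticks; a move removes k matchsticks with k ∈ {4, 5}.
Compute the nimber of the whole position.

Build the Grundy sequence for pile A with g(k) = mex{g(k−s) : s ∈ {1, 2}, s ≤ k}:
g(0) = mex{} = 0
g(1) = mex{0} = 1
g(2) = mex{0,1} = 2
g(3) = mex{1,2} = 0
g(4) = mex{0,2} = 1
g(5) = mex{0,1} = 2
g(6) = mex{1,2} = 0
So g(6) = 0.
Pile B is a plain Nim pile of size 12, so its Grundy value is 12.
Pile C is a plain Nim pile of size 3, so its Grundy value is 3.
Grundy values for pile D (subtraction set {4, 5}):
k:     0  1  2  3  4  5  6  7  8
g(k):  0  0  0  0  1  1  1  1  2
So g(8) = 2.
By the Sprague-Grundy theorem, the Grundy value of a sum of independent games is the XOR of the component values.
Combined value = 0 ⊕ 12 ⊕ 3 ⊕ 2 = 13.

13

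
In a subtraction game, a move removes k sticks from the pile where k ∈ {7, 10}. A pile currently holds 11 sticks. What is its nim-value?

1

Grundy values for subtraction set {7, 10}:
k:     0  1  2  3  4  5  6  7  8  9 10 11
g(k):  0  0  0  0  0  0  0  1  1  1  1  1
So g(11) = 1.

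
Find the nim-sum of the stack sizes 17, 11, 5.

In binary:
  10001  (17)
  01011  (11)
  00101  (5)
  -----
  11111  (31)

31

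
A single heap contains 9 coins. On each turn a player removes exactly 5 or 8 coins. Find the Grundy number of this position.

Grundy values for subtraction set {5, 8}:
k:     0  1  2  3  4  5  6  7  8  9
g(k):  0  0  0  0  0  1  1  1  1  1
So g(9) = 1.

1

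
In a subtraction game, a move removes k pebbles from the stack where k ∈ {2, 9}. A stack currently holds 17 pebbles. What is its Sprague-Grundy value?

1

Grundy values for subtraction set {2, 9}:
k:     0  1  2  3  4  5  6  7  8  9 10 11 12 13 14 15 16 17
g(k):  0  0  1  1  0  0  1  1  0  2  1  0  0  1  1  0  0  1
So g(17) = 1.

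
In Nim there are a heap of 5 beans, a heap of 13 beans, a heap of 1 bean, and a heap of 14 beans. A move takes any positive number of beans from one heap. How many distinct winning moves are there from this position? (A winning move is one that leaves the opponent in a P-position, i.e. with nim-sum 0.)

Nim-sum: 5 XOR 13 XOR 1 XOR 14 = 7.
The overall nim-sum is X = 7. A heap of size p has a winning move iff p XOR X < p (reduce it to p XOR X).
  5: 5 XOR 7 = 2 < 5 — winning move (to 2).
  13: 13 XOR 7 = 10 < 13 — winning move (to 10).
  1: 1 XOR 7 = 6 ≥ 1 — no move.
  14: 14 XOR 7 = 9 < 14 — winning move (to 9).
That gives 3 winning moves.

3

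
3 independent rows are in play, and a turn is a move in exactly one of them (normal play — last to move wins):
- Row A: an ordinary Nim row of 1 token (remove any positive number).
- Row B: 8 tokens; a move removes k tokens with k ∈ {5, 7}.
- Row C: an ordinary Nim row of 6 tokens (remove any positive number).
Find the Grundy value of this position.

6

Row A is a plain Nim row of size 1, so its Grundy value is 1.
For row B, compute g(0), g(1), … with moves {5, 7}:
k:     0  1  2  3  4  5  6  7  8
g(k):  0  0  0  0  0  1  1  1  1
So g(8) = 1.
Row C is a plain Nim row of size 6, so its Grundy value is 6.
The value of a disjunctive sum is the nim-sum of the parts.
Combined value = 1 ⊕ 1 ⊕ 6 = 6.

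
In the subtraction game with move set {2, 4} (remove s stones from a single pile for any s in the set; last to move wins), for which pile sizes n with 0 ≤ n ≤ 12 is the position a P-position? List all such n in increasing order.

0, 1, 6, 7, 12

Build the Grundy sequence with g(k) = mex{g(k−s) : s ∈ {2, 4}, s ≤ k}:
g(0) = mex{} = 0
g(1) = mex{} = 0
g(2) = mex{0} = 1
g(3) = mex{0} = 1
g(4) = mex{0,1} = 2
g(5) = mex{0,1} = 2
g(6) = mex{1,2} = 0
g(7) = mex{1,2} = 0
g(8) = mex{0,2} = 1
g(9) = mex{0,2} = 1
g(10) = mex{0,1} = 2
g(11) = mex{0,1} = 2
g(12) = mex{1,2} = 0
The P-positions (g = 0) in 0..12 are 0, 1, 6, 7, 12.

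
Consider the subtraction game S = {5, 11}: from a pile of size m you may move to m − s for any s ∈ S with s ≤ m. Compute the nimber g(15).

1

Build the Grundy sequence with g(k) = mex{g(k−s) : s ∈ {5, 11}, s ≤ k}:
k:     0  1  2  3  4  5  6  7  8  9 10 11 12 13 14 15
g(k):  0  0  0  0  0  1  1  1  1  1  0  2  2  2  2  1
So g(15) = 1.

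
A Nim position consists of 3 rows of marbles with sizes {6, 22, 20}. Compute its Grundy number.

4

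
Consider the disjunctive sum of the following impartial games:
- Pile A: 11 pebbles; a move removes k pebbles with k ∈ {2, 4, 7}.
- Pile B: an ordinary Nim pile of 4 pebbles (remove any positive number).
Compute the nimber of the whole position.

Grundy values for pile A (subtraction set {2, 4, 7}):
k:     0  1  2  3  4  5  6  7  8  9 10 11
g(k):  0  0  1  1  2  2  0  3  1  0  2  1
So g(11) = 1.
Pile B is a plain Nim pile of size 4, so its Grundy value is 4.
By the Sprague-Grundy theorem, the Grundy value of a sum of independent games is the XOR of the component values.
Combined value = 1 XOR 4 = 5.

5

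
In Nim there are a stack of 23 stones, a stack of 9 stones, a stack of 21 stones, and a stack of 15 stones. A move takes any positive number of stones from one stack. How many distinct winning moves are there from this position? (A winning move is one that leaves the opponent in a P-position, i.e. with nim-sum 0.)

3

Nim-sum: 23 ⊕ 9 ⊕ 21 ⊕ 15 = 4.
The overall nim-sum is X = 4. A stack of size p has a winning move iff p XOR X < p (reduce it to p XOR X).
  23: 23 XOR 4 = 19 < 23 — winning move (to 19).
  9: 9 XOR 4 = 13 ≥ 9 — no move.
  21: 21 XOR 4 = 17 < 21 — winning move (to 17).
  15: 15 XOR 4 = 11 < 15 — winning move (to 11).
That gives 3 winning moves.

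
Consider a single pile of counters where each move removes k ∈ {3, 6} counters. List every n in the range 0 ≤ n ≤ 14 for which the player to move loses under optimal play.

0, 1, 2, 9, 10, 11

Grundy values for subtraction set {3, 6}:
g(0) = mex{} = 0
g(1) = mex{} = 0
g(2) = mex{} = 0
g(3) = mex{0} = 1
g(4) = mex{0} = 1
g(5) = mex{0} = 1
g(6) = mex{0,1} = 2
g(7) = mex{0,1} = 2
g(8) = mex{0,1} = 2
g(9) = mex{1,2} = 0
g(10) = mex{1,2} = 0
g(11) = mex{1,2} = 0
g(12) = mex{0,2} = 1
g(13) = mex{0,2} = 1
g(14) = mex{0,2} = 1
The P-positions (g = 0) in 0..14 are 0, 1, 2, 9, 10, 11.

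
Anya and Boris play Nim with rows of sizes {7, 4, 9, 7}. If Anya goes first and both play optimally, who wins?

Anya wins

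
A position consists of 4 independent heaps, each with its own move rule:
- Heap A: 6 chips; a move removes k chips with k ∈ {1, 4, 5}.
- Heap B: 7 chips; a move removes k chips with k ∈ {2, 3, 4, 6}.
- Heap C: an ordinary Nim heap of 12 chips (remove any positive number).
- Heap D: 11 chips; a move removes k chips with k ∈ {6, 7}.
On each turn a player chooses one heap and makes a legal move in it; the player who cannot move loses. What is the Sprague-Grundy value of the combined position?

12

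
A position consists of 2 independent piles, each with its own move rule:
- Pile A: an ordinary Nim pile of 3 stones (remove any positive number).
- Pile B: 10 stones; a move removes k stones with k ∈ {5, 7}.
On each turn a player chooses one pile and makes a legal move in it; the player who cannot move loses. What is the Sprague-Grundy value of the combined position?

Pile A is a plain Nim pile of size 3, so its Grundy value is 3.
Build the Grundy sequence for pile B with g(k) = mex{g(k−s) : s ∈ {5, 7}, s ≤ k}:
k:     0  1  2  3  4  5  6  7  8  9 10
g(k):  0  0  0  0  0  1  1  1  1  1  2
So g(10) = 2.
The value of a disjunctive sum is the nim-sum of the parts.
Combined value = 3 XOR 2 = 1.

1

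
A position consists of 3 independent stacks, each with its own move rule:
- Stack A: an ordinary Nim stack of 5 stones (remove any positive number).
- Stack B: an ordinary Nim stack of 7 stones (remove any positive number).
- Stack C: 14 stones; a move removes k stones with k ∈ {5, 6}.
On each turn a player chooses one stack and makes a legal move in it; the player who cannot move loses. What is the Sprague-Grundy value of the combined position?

Stack A is a plain Nim stack of size 5, so its Grundy value is 5.
Stack B is a plain Nim stack of size 7, so its Grundy value is 7.
Grundy values for stack C (subtraction set {5, 6}):
g(0) = mex{} = 0
g(1) = mex{} = 0
g(2) = mex{} = 0
g(3) = mex{} = 0
g(4) = mex{} = 0
g(5) = mex{0} = 1
g(6) = mex{0} = 1
g(7) = mex{0} = 1
g(8) = mex{0} = 1
g(9) = mex{0} = 1
g(10) = mex{0,1} = 2
g(11) = mex{1} = 0
g(12) = mex{1} = 0
g(13) = mex{1} = 0
g(14) = mex{1} = 0
So g(14) = 0.
The value of a disjunctive sum is the nim-sum of the parts.
Combined value = 5 ⊕ 7 ⊕ 0 = 2.

2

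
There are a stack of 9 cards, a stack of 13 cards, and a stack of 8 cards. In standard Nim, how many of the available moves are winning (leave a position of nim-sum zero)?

Nim-sum: 9 XOR 13 XOR 8 = 12.
The overall nim-sum is X = 12. A stack of size p has a winning move iff p XOR X < p (reduce it to p XOR X).
  9: 9 XOR 12 = 5 < 9 — winning move (to 5).
  13: 13 XOR 12 = 1 < 13 — winning move (to 1).
  8: 8 XOR 12 = 4 < 8 — winning move (to 4).
That gives 3 winning moves.

3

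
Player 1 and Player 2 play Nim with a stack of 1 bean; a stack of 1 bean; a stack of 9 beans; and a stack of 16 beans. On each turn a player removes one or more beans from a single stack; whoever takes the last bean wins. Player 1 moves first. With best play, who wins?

Write each in binary and XOR column by column:
  00001  (1)
  00001  (1)
  01001  (9)
  10000  (16)
  -----
  11001  (25)
The nim-sum is 25 ≠ 0, so this is an N-position: the player to move can win; Player 1 has a winning move.

Player 1 wins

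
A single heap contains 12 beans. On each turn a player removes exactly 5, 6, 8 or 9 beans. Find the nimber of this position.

2

Grundy values for subtraction set {5, 6, 8, 9}:
k:     0  1  2  3  4  5  6  7  8  9 10 11 12
g(k):  0  0  0  0  0  1  1  1  1  1  2  2  2
So g(12) = 2.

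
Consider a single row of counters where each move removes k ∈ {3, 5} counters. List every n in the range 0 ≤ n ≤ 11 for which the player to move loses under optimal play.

0, 1, 2, 8, 9, 10

Compute g(0), g(1), … for moves {3, 5}:
g(0) = mex{} = 0
g(1) = mex{} = 0
g(2) = mex{} = 0
g(3) = mex{0} = 1
g(4) = mex{0} = 1
g(5) = mex{0} = 1
g(6) = mex{0,1} = 2
g(7) = mex{0,1} = 2
g(8) = mex{1} = 0
g(9) = mex{1,2} = 0
g(10) = mex{1,2} = 0
g(11) = mex{0,2} = 1
The P-positions (g = 0) in 0..11 are 0, 1, 2, 8, 9, 10.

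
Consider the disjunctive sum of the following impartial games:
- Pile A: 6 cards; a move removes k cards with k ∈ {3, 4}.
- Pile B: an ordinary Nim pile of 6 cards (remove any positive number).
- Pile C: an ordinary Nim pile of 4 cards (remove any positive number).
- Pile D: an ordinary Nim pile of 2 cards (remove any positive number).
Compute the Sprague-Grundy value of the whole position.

Grundy values for pile A (subtraction set {3, 4}):
g(0) = mex{} = 0
g(1) = mex{} = 0
g(2) = mex{} = 0
g(3) = mex{0} = 1
g(4) = mex{0} = 1
g(5) = mex{0} = 1
g(6) = mex{0,1} = 2
So g(6) = 2.
Pile B is a plain Nim pile of size 6, so its Grundy value is 6.
Pile C is a plain Nim pile of size 4, so its Grundy value is 4.
Pile D is a plain Nim pile of size 2, so its Grundy value is 2.
By the Sprague-Grundy theorem, the Grundy value of a sum of independent games is the XOR of the component values.
Combined value = 2 ⊕ 6 ⊕ 4 ⊕ 2 = 2.

2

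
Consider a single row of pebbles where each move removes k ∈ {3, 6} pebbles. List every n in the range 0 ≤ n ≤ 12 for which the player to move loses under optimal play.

0, 1, 2, 9, 10, 11

Build the Grundy sequence with g(k) = mex{g(k−s) : s ∈ {3, 6}, s ≤ k}:
g(0) = mex{} = 0
g(1) = mex{} = 0
g(2) = mex{} = 0
g(3) = mex{0} = 1
g(4) = mex{0} = 1
g(5) = mex{0} = 1
g(6) = mex{0,1} = 2
g(7) = mex{0,1} = 2
g(8) = mex{0,1} = 2
g(9) = mex{1,2} = 0
g(10) = mex{1,2} = 0
g(11) = mex{1,2} = 0
g(12) = mex{0,2} = 1
The P-positions (g = 0) in 0..12 are 0, 1, 2, 9, 10, 11.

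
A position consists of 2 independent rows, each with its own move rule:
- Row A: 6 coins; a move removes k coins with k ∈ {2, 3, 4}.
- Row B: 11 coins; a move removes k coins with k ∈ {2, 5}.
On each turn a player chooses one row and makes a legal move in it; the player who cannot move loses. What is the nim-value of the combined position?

0

Grundy values for row A (subtraction set {2, 3, 4}):
g(0) = mex{} = 0
g(1) = mex{} = 0
g(2) = mex{0} = 1
g(3) = mex{0} = 1
g(4) = mex{0,1} = 2
g(5) = mex{0,1} = 2
g(6) = mex{1,2} = 0
So g(6) = 0.
Grundy values for row B (subtraction set {2, 5}):
g(0) = mex{} = 0
g(1) = mex{} = 0
g(2) = mex{0} = 1
g(3) = mex{0} = 1
g(4) = mex{1} = 0
g(5) = mex{0,1} = 2
g(6) = mex{0} = 1
g(7) = mex{1,2} = 0
g(8) = mex{1} = 0
g(9) = mex{0} = 1
g(10) = mex{0,2} = 1
g(11) = mex{1} = 0
So g(11) = 0.
By the Sprague-Grundy theorem, the Grundy value of a sum of independent games is the XOR of the component values.
Combined value = 0 ⊕ 0 = 0.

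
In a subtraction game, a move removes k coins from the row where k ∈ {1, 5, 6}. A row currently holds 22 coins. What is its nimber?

Compute g(0), g(1), … for moves {1, 5, 6}:
k:     0  1  2  3  4  5  6  7  8  9 10 11 12 13 14 15 16 17 18 19 20 21 22
g(k):  0  1  0  1  0  1  2  3  2  3  2  0  1  0  1  0  1  2  3  2  3  2  0
So g(22) = 0.

0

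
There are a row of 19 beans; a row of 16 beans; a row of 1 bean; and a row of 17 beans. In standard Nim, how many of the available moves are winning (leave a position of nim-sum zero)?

3

Compute the nim-sum pairwise:
19 ^ 16 = 3
3 ^ 1 = 2
2 ^ 17 = 19
The overall nim-sum is X = 19. A row of size p has a winning move iff p XOR X < p (reduce it to p XOR X).
  19: 19 XOR 19 = 0 < 19 — winning move (to 0).
  16: 16 XOR 19 = 3 < 16 — winning move (to 3).
  1: 1 XOR 19 = 18 ≥ 1 — no move.
  17: 17 XOR 19 = 2 < 17 — winning move (to 2).
That gives 3 winning moves.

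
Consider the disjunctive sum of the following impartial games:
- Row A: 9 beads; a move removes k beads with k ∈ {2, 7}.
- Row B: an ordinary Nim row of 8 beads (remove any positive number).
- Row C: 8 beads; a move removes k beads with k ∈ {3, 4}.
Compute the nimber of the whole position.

Grundy values for row A (subtraction set {2, 7}):
g(0) = mex{} = 0
g(1) = mex{} = 0
g(2) = mex{0} = 1
g(3) = mex{0} = 1
g(4) = mex{1} = 0
g(5) = mex{1} = 0
g(6) = mex{0} = 1
g(7) = mex{0} = 1
g(8) = mex{0,1} = 2
g(9) = mex{1} = 0
So g(9) = 0.
Row B is a plain Nim row of size 8, so its Grundy value is 8.
Grundy values for row C (subtraction set {3, 4}):
g(0) = mex{} = 0
g(1) = mex{} = 0
g(2) = mex{} = 0
g(3) = mex{0} = 1
g(4) = mex{0} = 1
g(5) = mex{0} = 1
g(6) = mex{0,1} = 2
g(7) = mex{1} = 0
g(8) = mex{1} = 0
So g(8) = 0.
By the Sprague-Grundy theorem, the Grundy value of a sum of independent games is the XOR of the component values.
Combined value = 0 ⊕ 8 ⊕ 0 = 8.

8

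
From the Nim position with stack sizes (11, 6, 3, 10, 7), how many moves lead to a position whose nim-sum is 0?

Bitwise XOR of the heap sizes:
  1011  (11)
  0110  (6)
  0011  (3)
  1010  (10)
  0111  (7)
  ----
  0011  (3)
The overall nim-sum is X = 3. A stack of size p has a winning move iff p XOR X < p (reduce it to p XOR X).
  11: 11 XOR 3 = 8 < 11 — winning move (to 8).
  6: 6 XOR 3 = 5 < 6 — winning move (to 5).
  3: 3 XOR 3 = 0 < 3 — winning move (to 0).
  10: 10 XOR 3 = 9 < 10 — winning move (to 9).
  7: 7 XOR 3 = 4 < 7 — winning move (to 4).
That gives 5 winning moves.

5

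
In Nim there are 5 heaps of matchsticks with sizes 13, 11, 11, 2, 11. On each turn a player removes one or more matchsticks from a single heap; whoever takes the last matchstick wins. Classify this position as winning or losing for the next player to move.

Nim-sum: 13 ^ 11 ^ 11 ^ 2 ^ 11 = 4.
The nim-sum is 4 ≠ 0, so this is an N-position: the player to move can win.

Winning position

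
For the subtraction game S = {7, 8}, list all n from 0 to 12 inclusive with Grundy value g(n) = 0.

Compute g(0), g(1), … for moves {7, 8}:
k:     0  1  2  3  4  5  6  7  8  9 10 11 12
g(k):  0  0  0  0  0  0  0  1  1  1  1  1  1
The P-positions (g = 0) in 0..12 are 0, 1, 2, 3, 4, 5, 6.

0, 1, 2, 3, 4, 5, 6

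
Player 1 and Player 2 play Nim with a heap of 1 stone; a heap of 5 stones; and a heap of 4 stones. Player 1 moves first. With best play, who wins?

Nim-sum: 1 XOR 5 XOR 4 = 0.
The nim-sum is 0, so this is a P-position: the player to move is in a losing position under optimal play; Player 1 is about to move from it and so loses — Player 2 wins.

Player 2 wins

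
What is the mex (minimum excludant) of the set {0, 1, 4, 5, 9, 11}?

The values 0, 1 are all present; 2 is the first non-negative integer missing from the set.

2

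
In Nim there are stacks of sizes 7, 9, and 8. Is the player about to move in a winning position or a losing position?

Winning position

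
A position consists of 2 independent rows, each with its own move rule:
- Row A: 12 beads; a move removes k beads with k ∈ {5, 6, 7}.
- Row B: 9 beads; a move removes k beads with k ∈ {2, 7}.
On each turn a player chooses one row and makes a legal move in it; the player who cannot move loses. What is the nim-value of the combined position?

0

Grundy values for row A (subtraction set {5, 6, 7}):
k:     0  1  2  3  4  5  6  7  8  9 10 11 12
g(k):  0  0  0  0  0  1  1  1  1  1  2  2  0
So g(12) = 0.
Build the Grundy sequence for row B with g(k) = mex{g(k−s) : s ∈ {2, 7}, s ≤ k}:
g(0) = mex{} = 0
g(1) = mex{} = 0
g(2) = mex{0} = 1
g(3) = mex{0} = 1
g(4) = mex{1} = 0
g(5) = mex{1} = 0
g(6) = mex{0} = 1
g(7) = mex{0} = 1
g(8) = mex{0,1} = 2
g(9) = mex{1} = 0
So g(9) = 0.
The value of a disjunctive sum is the nim-sum of the parts.
Combined value = 0 ⊕ 0 = 0.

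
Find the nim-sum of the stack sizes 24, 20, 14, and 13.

15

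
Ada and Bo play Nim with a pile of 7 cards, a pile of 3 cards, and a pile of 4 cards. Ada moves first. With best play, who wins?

Bo wins

Compute the nim-sum pairwise:
7 ^ 3 = 4
4 ^ 4 = 0
The nim-sum is 0, so this is a P-position: the player to move is in a losing position under optimal play; Ada is about to move from it and so loses — Bo wins.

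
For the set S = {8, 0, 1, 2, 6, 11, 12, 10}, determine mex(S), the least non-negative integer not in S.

3

The values 0, 1, 2 are all present; 3 is the first non-negative integer missing from the set.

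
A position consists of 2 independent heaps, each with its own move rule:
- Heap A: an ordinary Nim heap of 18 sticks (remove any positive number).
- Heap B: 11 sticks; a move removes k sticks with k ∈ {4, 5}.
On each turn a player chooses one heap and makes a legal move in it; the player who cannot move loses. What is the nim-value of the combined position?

18

Heap A is a plain Nim heap of size 18, so its Grundy value is 18.
Grundy values for heap B (subtraction set {4, 5}):
g(0) = mex{} = 0
g(1) = mex{} = 0
g(2) = mex{} = 0
g(3) = mex{} = 0
g(4) = mex{0} = 1
g(5) = mex{0} = 1
g(6) = mex{0} = 1
g(7) = mex{0} = 1
g(8) = mex{0,1} = 2
g(9) = mex{1} = 0
g(10) = mex{1} = 0
g(11) = mex{1} = 0
So g(11) = 0.
The value of a disjunctive sum is the nim-sum of the parts.
Combined value = 18 ⊕ 0 = 18.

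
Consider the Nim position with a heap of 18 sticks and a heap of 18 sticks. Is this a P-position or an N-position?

In binary:
  10010  (18)
  10010  (18)
  -----
  00000  (0)
The nim-sum is 0, so this is a P-position: the player to move is in a losing position under optimal play.

P-position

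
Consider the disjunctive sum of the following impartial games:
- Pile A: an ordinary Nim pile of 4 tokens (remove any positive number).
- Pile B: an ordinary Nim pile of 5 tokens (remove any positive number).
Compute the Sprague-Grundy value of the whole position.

Pile A is a plain Nim pile of size 4, so its Grundy value is 4.
Pile B is a plain Nim pile of size 5, so its Grundy value is 5.
By the Sprague-Grundy theorem, the Grundy value of a sum of independent games is the XOR of the component values.
Combined value = 4 ⊕ 5 = 1.

1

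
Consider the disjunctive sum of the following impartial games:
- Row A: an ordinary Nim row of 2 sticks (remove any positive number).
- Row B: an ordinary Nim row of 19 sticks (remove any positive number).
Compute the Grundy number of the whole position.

Row A is a plain Nim row of size 2, so its Grundy value is 2.
Row B is a plain Nim row of size 19, so its Grundy value is 19.
By the Sprague-Grundy theorem, the Grundy value of a sum of independent games is the XOR of the component values.
Combined value = 2 XOR 19 = 17.

17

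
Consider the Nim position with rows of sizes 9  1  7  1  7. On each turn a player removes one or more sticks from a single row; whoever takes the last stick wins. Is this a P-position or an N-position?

Write each in binary and XOR column by column:
  1001  (9)
  0001  (1)
  0111  (7)
  0001  (1)
  0111  (7)
  ----
  1001  (9)
The nim-sum is 9 ≠ 0, so this is an N-position: the player to move can win.

N-position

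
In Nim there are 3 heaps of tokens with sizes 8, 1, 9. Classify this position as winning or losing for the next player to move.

Losing position

Bitwise XOR of the heap sizes:
  1000  (8)
  0001  (1)
  1001  (9)
  ----
  0000  (0)
The nim-sum is 0, so this is a P-position: the player to move is in a losing position under optimal play.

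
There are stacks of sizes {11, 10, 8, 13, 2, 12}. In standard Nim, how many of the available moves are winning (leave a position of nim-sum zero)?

Nim-sum: 11 ^ 10 ^ 8 ^ 13 ^ 2 ^ 12 = 10.
The overall nim-sum is X = 10. A stack of size p has a winning move iff p XOR X < p (reduce it to p XOR X).
  11: 11 XOR 10 = 1 < 11 — winning move (to 1).
  10: 10 XOR 10 = 0 < 10 — winning move (to 0).
  8: 8 XOR 10 = 2 < 8 — winning move (to 2).
  13: 13 XOR 10 = 7 < 13 — winning move (to 7).
  2: 2 XOR 10 = 8 ≥ 2 — no move.
  12: 12 XOR 10 = 6 < 12 — winning move (to 6).
That gives 5 winning moves.

5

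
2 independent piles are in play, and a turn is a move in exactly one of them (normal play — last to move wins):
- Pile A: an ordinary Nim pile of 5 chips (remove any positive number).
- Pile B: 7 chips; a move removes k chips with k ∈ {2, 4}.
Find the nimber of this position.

Pile A is a plain Nim pile of size 5, so its Grundy value is 5.
For pile B, compute g(0), g(1), … with moves {2, 4}:
g(0) = mex{} = 0
g(1) = mex{} = 0
g(2) = mex{0} = 1
g(3) = mex{0} = 1
g(4) = mex{0,1} = 2
g(5) = mex{0,1} = 2
g(6) = mex{1,2} = 0
g(7) = mex{1,2} = 0
So g(7) = 0.
The value of a disjunctive sum is the nim-sum of the parts.
Combined value = 5 ⊕ 0 = 5.

5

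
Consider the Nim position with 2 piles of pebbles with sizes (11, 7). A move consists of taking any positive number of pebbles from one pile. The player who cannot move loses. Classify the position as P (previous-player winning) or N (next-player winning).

N-position

Nim-sum: 11 ⊕ 7 = 12.
The nim-sum is 12 ≠ 0, so this is an N-position: the player to move can win.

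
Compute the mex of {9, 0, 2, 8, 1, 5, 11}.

3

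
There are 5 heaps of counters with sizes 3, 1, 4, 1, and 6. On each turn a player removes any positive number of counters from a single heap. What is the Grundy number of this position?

Compute the nim-sum pairwise:
3 ^ 1 = 2
2 ^ 4 = 6
6 ^ 1 = 7
7 ^ 6 = 1

1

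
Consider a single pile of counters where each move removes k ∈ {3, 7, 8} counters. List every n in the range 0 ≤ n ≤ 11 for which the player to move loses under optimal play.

Grundy values for subtraction set {3, 7, 8}:
g(0) = mex{} = 0
g(1) = mex{} = 0
g(2) = mex{} = 0
g(3) = mex{0} = 1
g(4) = mex{0} = 1
g(5) = mex{0} = 1
g(6) = mex{1} = 0
g(7) = mex{0,1} = 2
g(8) = mex{0,1} = 2
g(9) = mex{0} = 1
g(10) = mex{0,1,2} = 3
g(11) = mex{1,2} = 0
The P-positions (g = 0) in 0..11 are 0, 1, 2, 6, 11.

0, 1, 2, 6, 11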